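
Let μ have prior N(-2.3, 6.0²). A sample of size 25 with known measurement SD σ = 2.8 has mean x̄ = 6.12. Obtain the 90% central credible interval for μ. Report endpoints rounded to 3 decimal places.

Posterior precision = 1/6.0² + 25/2.8² = 0.0278 + 3.1888 = 3.2166, so posterior SD = 0.5576.
Posterior mean = (-2.3/6.0² + 25·6.12/2.8²) / 3.2166 = 6.0473.
Interval: 6.0473 ± 1.645 × 0.5576 → [5.130, 6.964].

[5.130, 6.964]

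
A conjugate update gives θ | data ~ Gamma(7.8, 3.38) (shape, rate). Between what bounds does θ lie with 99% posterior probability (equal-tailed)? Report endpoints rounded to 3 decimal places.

Posterior: Gamma(shape 7.8, rate 3.38).
Equal-tailed 99% interval: Gamma(7.8, 3.38) quantiles at 0.005 and 0.995.
Posterior mean ≈ 2.308, SD ≈ 0.826; a Normal approximation gives roughly [0.179, 4.436].
Exact: lower = 0.728; upper = 4.983.

[0.728, 4.983]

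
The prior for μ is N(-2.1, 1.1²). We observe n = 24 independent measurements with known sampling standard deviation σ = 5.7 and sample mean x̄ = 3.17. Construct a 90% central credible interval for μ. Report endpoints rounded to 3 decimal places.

[-0.928, 1.702]

Posterior precision = 1/1.1² + 24/5.7² = 0.8264 + 0.7387 = 1.5651, so posterior SD = 0.7993.
Posterior mean = (-2.1/1.1² + 24·3.17/5.7²) / 1.5651 = 0.3873.
Interval: 0.3873 ± 1.645 × 0.7993 → [-0.928, 1.702].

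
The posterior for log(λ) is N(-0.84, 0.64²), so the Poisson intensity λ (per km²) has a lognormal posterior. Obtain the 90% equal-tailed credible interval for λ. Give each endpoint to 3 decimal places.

On the log scale the 90% interval is -0.84 ± 1.645 × 0.64 = [-1.8927, 0.2127].
Exponentiate: [e^-1.8927, e^0.2127] = [0.151, 1.237].

[0.151, 1.237]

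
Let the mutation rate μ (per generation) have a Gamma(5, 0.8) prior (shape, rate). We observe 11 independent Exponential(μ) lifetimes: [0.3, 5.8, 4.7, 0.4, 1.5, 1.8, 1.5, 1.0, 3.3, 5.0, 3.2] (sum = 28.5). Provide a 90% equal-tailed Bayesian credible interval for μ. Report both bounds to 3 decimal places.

Posterior: Gamma(5+11, 0.8+28.5) = Gamma(16, 29.3) (shape, rate).
Equal-tailed 90% interval: Gamma(16, 29.3) quantiles at 0.05 and 0.95.
Posterior mean ≈ 0.546, SD ≈ 0.137; a Normal approximation gives roughly [0.322, 0.771].
Exact: lower = 0.343; upper = 0.788.

[0.343, 0.788]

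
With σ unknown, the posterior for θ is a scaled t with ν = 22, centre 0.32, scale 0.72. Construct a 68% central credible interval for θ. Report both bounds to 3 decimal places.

[-0.413, 1.053]

The t_22 distribution is symmetric; the 68% interval is 0.32 ± t·0.72 with t_{0.84,22} = 1.017.
Half-width: 1.017 × 0.72 = 0.733.
0.32 − 0.733 = -0.413; 0.32 + 0.733 = 1.053.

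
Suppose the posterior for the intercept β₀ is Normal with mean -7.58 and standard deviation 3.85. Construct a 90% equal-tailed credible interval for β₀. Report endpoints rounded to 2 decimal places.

The posterior is symmetric, so the 90% equal-tailed interval is β₀ = -7.58 ± z·3.85 with z = 1.645.
Half-width: 1.645 × 3.85 = 6.33.
-7.58 − 6.33 = -13.91; -7.58 + 6.33 = -1.25.

[-13.91, -1.25]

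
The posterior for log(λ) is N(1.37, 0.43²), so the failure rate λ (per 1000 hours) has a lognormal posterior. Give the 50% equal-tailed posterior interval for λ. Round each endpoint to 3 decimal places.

On the log scale the 50% interval is 1.37 ± 0.674 × 0.43 = [1.0800, 1.6600].
Exponentiate: [e^1.0800, e^1.6600] = [2.945, 5.259].

[2.945, 5.259]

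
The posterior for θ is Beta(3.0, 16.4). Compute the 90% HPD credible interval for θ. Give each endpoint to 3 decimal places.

[0.029, 0.274]

The posterior is unimodal and skewed, so the HPD interval has equal density at both endpoints and is the shortest 90% interval.
Solving f(0.029) = f(0.274) with F(0.274) − F(0.029) = 0.90 gives [0.029, 0.274].
For comparison, the equal-tailed interval is [0.046, 0.304]; the HPD is narrower and shifted toward the mode.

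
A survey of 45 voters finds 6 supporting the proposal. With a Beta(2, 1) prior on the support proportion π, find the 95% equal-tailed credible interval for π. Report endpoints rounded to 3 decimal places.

[0.076, 0.283]

Posterior: Beta(2+6, 1+39) = Beta(8, 40).
Equal-tailed 95% interval: the 0.025 and 0.975 quantiles of Beta(8, 40).
Posterior mean ≈ 0.167, SD ≈ 0.053; a Normal approximation gives roughly [0.062, 0.271].
Exact: F⁻¹(0.025) = 0.076; F⁻¹(0.975) = 0.283.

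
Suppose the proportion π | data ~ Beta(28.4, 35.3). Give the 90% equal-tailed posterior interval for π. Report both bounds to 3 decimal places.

Posterior: Beta(28.4, 35.3).
Equal-tailed 90% interval: the 0.05 and 0.95 quantiles of Beta(28.4, 35.3).
Posterior mean ≈ 0.446, SD ≈ 0.062; a Normal approximation gives roughly [0.344, 0.547].
Exact: F⁻¹(0.05) = 0.345; F⁻¹(0.95) = 0.549.

[0.345, 0.549]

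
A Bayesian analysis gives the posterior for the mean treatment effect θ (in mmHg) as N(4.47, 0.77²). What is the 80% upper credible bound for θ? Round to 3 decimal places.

5.118

Need U with P(θ ≤ U) = 0.80: U = 4.47 + z_{0.2}·0.77.
z = 0.842; U = 4.47 + 0.842 × 0.77 = 5.118.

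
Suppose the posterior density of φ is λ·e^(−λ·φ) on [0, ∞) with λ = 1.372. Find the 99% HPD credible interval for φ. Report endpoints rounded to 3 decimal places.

[0.000, 3.357]

The exponential density is strictly decreasing on [0, ∞), so the HPD interval is anchored at 0: [0, q] with P(φ ≤ q) = 0.99.
q = −ln(1 − 0.99) / 1.372 = 4.6052 / 1.372 = 3.357.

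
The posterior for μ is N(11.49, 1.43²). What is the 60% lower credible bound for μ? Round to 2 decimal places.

Need L with P(μ ≥ L) = 0.60: L = 11.49 − z_{0.4}·1.43.
z = 0.253; L = 11.49 − 0.253 × 1.43 = 11.13.

11.13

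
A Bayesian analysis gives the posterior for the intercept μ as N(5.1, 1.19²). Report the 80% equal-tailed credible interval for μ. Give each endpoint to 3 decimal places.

[3.575, 6.625]

The posterior is symmetric, so the 80% equal-tailed interval is μ = 5.1 ± z·1.19 with z = 1.282.
Half-width: 1.282 × 1.19 = 1.525.
5.1 − 1.525 = 3.575; 5.1 + 1.525 = 6.625.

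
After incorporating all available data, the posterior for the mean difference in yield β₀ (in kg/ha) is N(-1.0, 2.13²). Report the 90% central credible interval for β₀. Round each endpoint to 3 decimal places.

The posterior is symmetric, so the 90% equal-tailed interval is β₀ = -1.0 ± z·2.13 with z = 1.645.
Half-width: 1.645 × 2.13 = 3.504.
-1.0 − 3.504 = -4.504; -1.0 + 3.504 = 2.504.

[-4.504, 2.504]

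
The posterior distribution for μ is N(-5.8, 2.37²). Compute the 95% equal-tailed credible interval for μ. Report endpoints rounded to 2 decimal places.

The posterior is symmetric, so the 95% equal-tailed interval is μ = -5.8 ± z·2.37 with z = 1.960.
Half-width: 1.960 × 2.37 = 4.65.
-5.8 − 4.65 = -10.45; -5.8 + 4.65 = -1.15.

[-10.45, -1.15]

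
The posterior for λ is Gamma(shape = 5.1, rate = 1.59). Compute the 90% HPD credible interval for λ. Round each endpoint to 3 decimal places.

The posterior is unimodal and skewed, so the HPD interval has equal density at both endpoints and is the shortest 90% interval.
Solving f(0.987) = f(5.342) with F(5.342) − F(0.987) = 0.90 gives [0.987, 5.342].
For comparison, the equal-tailed interval is [1.279, 5.843]; the HPD is narrower and shifted toward the mode.

[0.987, 5.342]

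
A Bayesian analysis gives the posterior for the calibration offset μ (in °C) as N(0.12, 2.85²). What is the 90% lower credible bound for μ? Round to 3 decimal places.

-3.532

Need L with P(μ ≥ L) = 0.90: L = 0.12 − z_{0.1}·2.85.
z = 1.282; L = 0.12 − 1.282 × 2.85 = -3.532.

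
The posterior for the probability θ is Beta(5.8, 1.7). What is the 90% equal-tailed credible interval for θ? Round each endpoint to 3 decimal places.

[0.499, 0.961]

Posterior: Beta(5.8, 1.7).
Equal-tailed 90% interval: the 0.05 and 0.95 quantiles of Beta(5.8, 1.7).
Posterior mean ≈ 0.773, SD ≈ 0.144; a Normal approximation gives roughly [0.537, 1.010].
Exact: F⁻¹(0.05) = 0.499; F⁻¹(0.95) = 0.961.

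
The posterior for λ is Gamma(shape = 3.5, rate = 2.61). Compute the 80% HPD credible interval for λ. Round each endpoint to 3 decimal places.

The posterior is unimodal and skewed, so the HPD interval has equal density at both endpoints and is the shortest 80% interval.
Solving f(0.362) = f(1.998) with F(1.998) − F(0.362) = 0.80 gives [0.362, 1.998].
For comparison, the equal-tailed interval is [0.543, 2.302]; the HPD is narrower and shifted toward the mode.

[0.362, 1.998]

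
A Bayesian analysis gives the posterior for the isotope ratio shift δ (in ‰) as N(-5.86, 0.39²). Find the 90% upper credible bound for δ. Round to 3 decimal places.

Need U with P(δ ≤ U) = 0.90: U = -5.86 + z_{0.1}·0.39.
z = 1.282; U = -5.86 + 1.282 × 0.39 = -5.360.

-5.360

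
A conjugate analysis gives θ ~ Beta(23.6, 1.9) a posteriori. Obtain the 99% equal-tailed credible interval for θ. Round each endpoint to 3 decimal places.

[0.740, 0.996]

Posterior: Beta(23.6, 1.9).
Equal-tailed 99% interval: the 0.005 and 0.995 quantiles of Beta(23.6, 1.9).
Posterior mean ≈ 0.925, SD ≈ 0.051; a Normal approximation gives roughly [0.794, 1.057].
Exact: F⁻¹(0.005) = 0.740; F⁻¹(0.995) = 0.996.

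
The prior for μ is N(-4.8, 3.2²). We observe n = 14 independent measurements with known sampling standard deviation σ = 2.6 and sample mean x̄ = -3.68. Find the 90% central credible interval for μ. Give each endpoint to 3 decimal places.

[-4.847, -2.613]

Posterior precision = 1/3.2² + 14/2.6² = 0.0977 + 2.0710 = 2.1687, so posterior SD = 0.6791.
Posterior mean = (-4.8/3.2² + 14·-3.68/2.6²) / 2.1687 = -3.7304.
Interval: -3.7304 ± 1.645 × 0.6791 → [-4.847, -2.613].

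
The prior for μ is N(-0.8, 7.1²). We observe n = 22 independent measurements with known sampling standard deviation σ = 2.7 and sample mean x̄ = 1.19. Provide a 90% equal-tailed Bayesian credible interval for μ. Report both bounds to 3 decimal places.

Posterior precision = 1/7.1² + 22/2.7² = 0.0198 + 3.0178 = 3.0377, so posterior SD = 0.5738.
Posterior mean = (-0.8/7.1² + 22·1.19/2.7²) / 3.0377 = 1.1770.
Interval: 1.1770 ± 1.645 × 0.5738 → [0.233, 2.121].

[0.233, 2.121]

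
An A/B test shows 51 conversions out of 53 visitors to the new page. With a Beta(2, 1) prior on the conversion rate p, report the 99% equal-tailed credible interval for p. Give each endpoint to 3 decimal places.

Posterior: Beta(2+51, 1+2) = Beta(53, 3).
Equal-tailed 99% interval: the 0.005 and 0.995 quantiles of Beta(53, 3).
Posterior mean ≈ 0.946, SD ≈ 0.030; a Normal approximation gives roughly [0.870, 1.023].
Exact: F⁻¹(0.005) = 0.842; F⁻¹(0.995) = 0.994.

[0.842, 0.994]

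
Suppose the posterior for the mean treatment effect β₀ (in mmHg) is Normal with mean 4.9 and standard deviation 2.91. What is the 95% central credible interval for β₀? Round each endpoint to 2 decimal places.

The posterior is symmetric, so the 95% equal-tailed interval is β₀ = 4.9 ± z·2.91 with z = 1.960.
Half-width: 1.960 × 2.91 = 5.70.
4.9 − 5.70 = -0.80; 4.9 + 5.70 = 10.60.

[-0.80, 10.60]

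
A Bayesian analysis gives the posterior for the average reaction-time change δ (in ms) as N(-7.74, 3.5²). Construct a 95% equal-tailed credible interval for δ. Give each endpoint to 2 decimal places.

The posterior is symmetric, so the 95% equal-tailed interval is δ = -7.74 ± z·3.5 with z = 1.960.
Half-width: 1.960 × 3.5 = 6.86.
-7.74 − 6.86 = -14.60; -7.74 + 6.86 = -0.88.

[-14.60, -0.88]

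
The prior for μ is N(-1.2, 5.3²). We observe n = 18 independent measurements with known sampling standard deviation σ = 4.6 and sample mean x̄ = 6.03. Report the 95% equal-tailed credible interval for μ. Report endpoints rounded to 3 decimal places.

Posterior precision = 1/5.3² + 18/4.6² = 0.0356 + 0.8507 = 0.8863, so posterior SD = 1.0622.
Posterior mean = (-1.2/5.3² + 18·6.03/4.6²) / 0.8863 = 5.7396.
Interval: 5.7396 ± 1.960 × 1.0622 → [3.658, 7.822].

[3.658, 7.822]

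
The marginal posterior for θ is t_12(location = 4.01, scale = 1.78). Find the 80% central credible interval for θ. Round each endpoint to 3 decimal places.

[1.596, 6.424]

The t_12 distribution is symmetric; the 80% interval is 4.01 ± t·1.78 with t_{0.9,12} = 1.356.
Half-width: 1.356 × 1.78 = 2.414.
4.01 − 2.414 = 1.596; 4.01 + 2.414 = 6.424.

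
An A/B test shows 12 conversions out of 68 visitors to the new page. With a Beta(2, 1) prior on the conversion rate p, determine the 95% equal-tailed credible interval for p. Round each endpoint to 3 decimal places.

Posterior: Beta(2+12, 1+56) = Beta(14, 57).
Equal-tailed 95% interval: the 0.025 and 0.975 quantiles of Beta(14, 57).
Posterior mean ≈ 0.197, SD ≈ 0.047; a Normal approximation gives roughly [0.105, 0.289].
Exact: F⁻¹(0.025) = 0.114; F⁻¹(0.975) = 0.297.

[0.114, 0.297]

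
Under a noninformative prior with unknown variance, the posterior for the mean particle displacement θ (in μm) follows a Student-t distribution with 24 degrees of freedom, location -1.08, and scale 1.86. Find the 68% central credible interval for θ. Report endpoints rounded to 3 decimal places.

[-2.969, 0.809]

The t_24 distribution is symmetric; the 68% interval is -1.08 ± t·1.86 with t_{0.84,24} = 1.015.
Half-width: 1.015 × 1.86 = 1.889.
-1.08 − 1.889 = -2.969; -1.08 + 1.889 = 0.809.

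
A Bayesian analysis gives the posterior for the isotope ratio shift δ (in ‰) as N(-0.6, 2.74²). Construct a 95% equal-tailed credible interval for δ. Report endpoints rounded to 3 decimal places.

The posterior is symmetric, so the 95% equal-tailed interval is δ = -0.6 ± z·2.74 with z = 1.960.
Half-width: 1.960 × 2.74 = 5.370.
-0.6 − 5.370 = -5.970; -0.6 + 5.370 = 4.770.

[-5.970, 4.770]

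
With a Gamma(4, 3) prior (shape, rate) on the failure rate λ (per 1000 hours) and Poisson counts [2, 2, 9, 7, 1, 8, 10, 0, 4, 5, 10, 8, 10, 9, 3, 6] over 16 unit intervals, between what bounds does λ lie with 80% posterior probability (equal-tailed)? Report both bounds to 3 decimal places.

Posterior: Gamma(4+94, 3+16) = Gamma(98, 19) (shape, rate).
Equal-tailed 80% interval: Gamma(98, 19) quantiles at 0.1 and 0.9.
Posterior mean ≈ 5.158, SD ≈ 0.521; a Normal approximation gives roughly [4.490, 5.826].
Exact: lower = 4.502; upper = 5.836.

[4.502, 5.836]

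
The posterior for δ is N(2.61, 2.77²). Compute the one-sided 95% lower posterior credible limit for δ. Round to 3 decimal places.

Need L with P(δ ≥ L) = 0.95: L = 2.61 − z_{0.05}·2.77.
z = 1.645; L = 2.61 − 1.645 × 2.77 = -1.946.

-1.946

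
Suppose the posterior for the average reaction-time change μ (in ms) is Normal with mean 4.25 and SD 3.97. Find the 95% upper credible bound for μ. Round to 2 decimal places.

10.78

Need U with P(μ ≤ U) = 0.95: U = 4.25 + z_{0.05}·3.97.
z = 1.645; U = 4.25 + 1.645 × 3.97 = 10.78.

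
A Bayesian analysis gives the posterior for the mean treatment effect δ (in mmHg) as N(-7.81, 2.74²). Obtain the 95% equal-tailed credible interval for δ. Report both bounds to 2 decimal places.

[-13.18, -2.44]

The posterior is symmetric, so the 95% equal-tailed interval is δ = -7.81 ± z·2.74 with z = 1.960.
Half-width: 1.960 × 2.74 = 5.37.
-7.81 − 5.37 = -13.18; -7.81 + 5.37 = -2.44.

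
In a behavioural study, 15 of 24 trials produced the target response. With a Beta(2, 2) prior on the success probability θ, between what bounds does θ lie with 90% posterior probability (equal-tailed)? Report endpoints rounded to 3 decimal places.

Posterior: Beta(2+15, 2+9) = Beta(17, 11).
Equal-tailed 90% interval: the 0.05 and 0.95 quantiles of Beta(17, 11).
Posterior mean ≈ 0.607, SD ≈ 0.091; a Normal approximation gives roughly [0.458, 0.756].
Exact: F⁻¹(0.05) = 0.453; F⁻¹(0.95) = 0.752.

[0.453, 0.752]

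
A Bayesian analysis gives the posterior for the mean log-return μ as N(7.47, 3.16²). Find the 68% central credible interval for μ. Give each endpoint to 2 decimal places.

[4.33, 10.61]

The posterior is symmetric, so the 68% equal-tailed interval is μ = 7.47 ± z·3.16 with z = 0.994.
Half-width: 0.994 × 3.16 = 3.14.
7.47 − 3.14 = 4.33; 7.47 + 3.14 = 10.61.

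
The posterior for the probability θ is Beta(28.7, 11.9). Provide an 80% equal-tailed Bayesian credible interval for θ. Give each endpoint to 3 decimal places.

Posterior: Beta(28.7, 11.9).
Equal-tailed 80% interval: the 0.1 and 0.9 quantiles of Beta(28.7, 11.9).
Posterior mean ≈ 0.707, SD ≈ 0.071; a Normal approximation gives roughly [0.616, 0.797].
Exact: F⁻¹(0.1) = 0.614; F⁻¹(0.9) = 0.796.

[0.614, 0.796]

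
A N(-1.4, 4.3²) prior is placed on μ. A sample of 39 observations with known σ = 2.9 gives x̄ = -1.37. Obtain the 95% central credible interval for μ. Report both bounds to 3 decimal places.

Posterior precision = 1/4.3² + 39/2.9² = 0.0541 + 4.6373 = 4.6914, so posterior SD = 0.4617.
Posterior mean = (-1.4/4.3² + 39·-1.37/2.9²) / 4.6914 = -1.3703.
Interval: -1.3703 ± 1.960 × 0.4617 → [-2.275, -0.465].

[-2.275, -0.465]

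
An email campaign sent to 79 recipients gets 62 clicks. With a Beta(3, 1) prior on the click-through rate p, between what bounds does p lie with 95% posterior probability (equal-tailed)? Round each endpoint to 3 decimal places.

[0.689, 0.864]

Posterior: Beta(3+62, 1+17) = Beta(65, 18).
Equal-tailed 95% interval: the 0.025 and 0.975 quantiles of Beta(65, 18).
Posterior mean ≈ 0.783, SD ≈ 0.045; a Normal approximation gives roughly [0.695, 0.871].
Exact: F⁻¹(0.025) = 0.689; F⁻¹(0.975) = 0.864.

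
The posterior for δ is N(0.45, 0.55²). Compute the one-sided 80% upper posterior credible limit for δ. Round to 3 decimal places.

Need U with P(δ ≤ U) = 0.80: U = 0.45 + z_{0.2}·0.55.
z = 0.842; U = 0.45 + 0.842 × 0.55 = 0.913.

0.913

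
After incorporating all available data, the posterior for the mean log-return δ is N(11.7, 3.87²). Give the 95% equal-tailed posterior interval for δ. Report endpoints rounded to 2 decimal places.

The posterior is symmetric, so the 95% equal-tailed interval is δ = 11.7 ± z·3.87 with z = 1.960.
Half-width: 1.960 × 3.87 = 7.59.
11.7 − 7.59 = 4.11; 11.7 + 7.59 = 19.29.

[4.11, 19.29]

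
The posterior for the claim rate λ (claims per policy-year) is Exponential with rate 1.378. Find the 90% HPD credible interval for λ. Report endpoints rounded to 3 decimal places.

[0.000, 1.671]

The exponential density is strictly decreasing on [0, ∞), so the HPD interval is anchored at 0: [0, q] with P(λ ≤ q) = 0.90.
q = −ln(1 − 0.90) / 1.378 = 2.3026 / 1.378 = 1.671.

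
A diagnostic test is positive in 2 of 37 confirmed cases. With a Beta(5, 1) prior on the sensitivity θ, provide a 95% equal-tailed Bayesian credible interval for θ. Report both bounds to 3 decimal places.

[0.070, 0.285]

Posterior: Beta(5+2, 1+35) = Beta(7, 36).
Equal-tailed 95% interval: the 0.025 and 0.975 quantiles of Beta(7, 36).
Posterior mean ≈ 0.163, SD ≈ 0.056; a Normal approximation gives roughly [0.054, 0.272].
Exact: F⁻¹(0.025) = 0.070; F⁻¹(0.975) = 0.285.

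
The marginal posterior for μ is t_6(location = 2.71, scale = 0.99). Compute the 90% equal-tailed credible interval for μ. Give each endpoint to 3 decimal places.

The t_6 distribution is symmetric; the 90% interval is 2.71 ± t·0.99 with t_{0.95,6} = 1.943.
Half-width: 1.943 × 0.99 = 1.924.
2.71 − 1.924 = 0.786; 2.71 + 1.924 = 4.634.

[0.786, 4.634]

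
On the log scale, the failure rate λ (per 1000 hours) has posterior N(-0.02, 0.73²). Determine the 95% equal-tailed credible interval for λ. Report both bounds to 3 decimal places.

[0.234, 4.099]

On the log scale the 95% interval is -0.02 ± 1.960 × 0.73 = [-1.4508, 1.4108].
Exponentiate: [e^-1.4508, e^1.4108] = [0.234, 4.099].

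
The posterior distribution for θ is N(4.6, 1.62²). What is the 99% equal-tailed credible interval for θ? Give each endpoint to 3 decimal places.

[0.427, 8.773]

The posterior is symmetric, so the 99% equal-tailed interval is θ = 4.6 ± z·1.62 with z = 2.576.
Half-width: 2.576 × 1.62 = 4.173.
4.6 − 4.173 = 0.427; 4.6 + 4.173 = 8.773.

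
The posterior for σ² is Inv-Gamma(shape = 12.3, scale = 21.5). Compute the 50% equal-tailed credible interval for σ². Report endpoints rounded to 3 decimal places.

[1.488, 2.196]

Inverse-Gamma(12.3, 21.5) quantiles: F⁻¹(0.25) and F⁻¹(0.75).
Equivalently, 1/σ² ~ Gamma(12.3, rate = 21.5); invert its 0.75 and 0.25 quantiles.
Posterior mean ≈ 1.903, SD ≈ 0.593; a Normal approximation gives roughly [1.503, 2.303].
Exact: lower = 1.488; upper = 2.196.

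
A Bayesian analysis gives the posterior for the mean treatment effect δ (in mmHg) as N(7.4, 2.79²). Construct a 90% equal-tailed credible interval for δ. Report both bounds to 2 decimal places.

The posterior is symmetric, so the 90% equal-tailed interval is δ = 7.4 ± z·2.79 with z = 1.645.
Half-width: 1.645 × 2.79 = 4.59.
7.4 − 4.59 = 2.81; 7.4 + 4.59 = 11.99.

[2.81, 11.99]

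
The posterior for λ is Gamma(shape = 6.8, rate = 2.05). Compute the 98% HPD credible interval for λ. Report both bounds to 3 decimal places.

The posterior is unimodal and skewed, so the HPD interval has equal density at both endpoints and is the shortest 98% interval.
Solving f(0.879) = f(6.570) with F(6.570) − F(0.879) = 0.98 gives [0.879, 6.570].
For comparison, the equal-tailed interval is [1.082, 6.966]; the HPD is narrower and shifted toward the mode.

[0.879, 6.570]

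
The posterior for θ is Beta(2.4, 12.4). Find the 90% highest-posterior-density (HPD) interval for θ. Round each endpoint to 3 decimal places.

[0.020, 0.298]

The posterior is unimodal and skewed, so the HPD interval has equal density at both endpoints and is the shortest 90% interval.
Solving f(0.020) = f(0.298) with F(0.298) − F(0.020) = 0.90 gives [0.020, 0.298].
For comparison, the equal-tailed interval is [0.039, 0.338]; the HPD is narrower and shifted toward the mode.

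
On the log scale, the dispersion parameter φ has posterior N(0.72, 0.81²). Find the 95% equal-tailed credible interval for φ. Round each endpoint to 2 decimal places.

[0.42, 10.05]

On the log scale the 95% interval is 0.72 ± 1.960 × 0.81 = [-0.8676, 2.3076].
Exponentiate: [e^-0.8676, e^2.3076] = [0.42, 10.05].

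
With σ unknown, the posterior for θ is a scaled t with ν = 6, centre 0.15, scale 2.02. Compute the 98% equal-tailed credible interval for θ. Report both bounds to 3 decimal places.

The t_6 distribution is symmetric; the 98% interval is 0.15 ± t·2.02 with t_{0.99,6} = 3.143.
Half-width: 3.143 × 2.02 = 6.348.
0.15 − 6.348 = -6.198; 0.15 + 6.348 = 6.498.

[-6.198, 6.498]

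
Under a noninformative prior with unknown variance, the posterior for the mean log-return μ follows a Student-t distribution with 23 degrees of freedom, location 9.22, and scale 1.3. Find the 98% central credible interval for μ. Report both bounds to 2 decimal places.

[5.97, 12.47]

The t_23 distribution is symmetric; the 98% interval is 9.22 ± t·1.3 with t_{0.99,23} = 2.500.
Half-width: 2.500 × 1.3 = 3.25.
9.22 − 3.25 = 5.97; 9.22 + 3.25 = 12.47.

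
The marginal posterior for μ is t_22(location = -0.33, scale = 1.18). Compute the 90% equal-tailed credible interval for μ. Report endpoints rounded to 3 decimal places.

The t_22 distribution is symmetric; the 90% interval is -0.33 ± t·1.18 with t_{0.95,22} = 1.717.
Half-width: 1.717 × 1.18 = 2.026.
-0.33 − 2.026 = -2.356; -0.33 + 2.026 = 1.696.

[-2.356, 1.696]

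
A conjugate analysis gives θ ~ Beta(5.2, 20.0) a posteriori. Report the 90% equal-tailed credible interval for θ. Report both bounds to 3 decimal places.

Posterior: Beta(5.2, 20.0).
Equal-tailed 90% interval: the 0.05 and 0.95 quantiles of Beta(5.2, 20.0).
Posterior mean ≈ 0.206, SD ≈ 0.079; a Normal approximation gives roughly [0.076, 0.336].
Exact: F⁻¹(0.05) = 0.091; F⁻¹(0.95) = 0.349.

[0.091, 0.349]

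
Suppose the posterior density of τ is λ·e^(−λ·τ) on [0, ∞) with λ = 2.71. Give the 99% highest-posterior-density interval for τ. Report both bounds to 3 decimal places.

The exponential density is strictly decreasing on [0, ∞), so the HPD interval is anchored at 0: [0, q] with P(τ ≤ q) = 0.99.
q = −ln(1 − 0.99) / 2.71 = 4.6052 / 2.71 = 1.699.

[0.000, 1.699]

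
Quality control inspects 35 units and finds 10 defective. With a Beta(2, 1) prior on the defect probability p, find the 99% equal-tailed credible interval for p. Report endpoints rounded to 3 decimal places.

[0.146, 0.521]

Posterior: Beta(2+10, 1+25) = Beta(12, 26).
Equal-tailed 99% interval: the 0.005 and 0.995 quantiles of Beta(12, 26).
Posterior mean ≈ 0.316, SD ≈ 0.074; a Normal approximation gives roughly [0.124, 0.508].
Exact: F⁻¹(0.005) = 0.146; F⁻¹(0.995) = 0.521.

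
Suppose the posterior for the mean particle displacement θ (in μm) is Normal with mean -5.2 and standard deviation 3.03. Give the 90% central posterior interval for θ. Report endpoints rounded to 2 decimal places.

[-10.18, -0.22]

The posterior is symmetric, so the 90% equal-tailed interval is θ = -5.2 ± z·3.03 with z = 1.645.
Half-width: 1.645 × 3.03 = 4.98.
-5.2 − 4.98 = -10.18; -5.2 + 4.98 = -0.22.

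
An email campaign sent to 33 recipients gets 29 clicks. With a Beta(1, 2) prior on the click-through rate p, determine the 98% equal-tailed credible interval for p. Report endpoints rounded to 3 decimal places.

[0.667, 0.946]

Posterior: Beta(1+29, 2+4) = Beta(30, 6).
Equal-tailed 98% interval: the 0.01 and 0.99 quantiles of Beta(30, 6).
Posterior mean ≈ 0.833, SD ≈ 0.061; a Normal approximation gives roughly [0.691, 0.976].
Exact: F⁻¹(0.01) = 0.667; F⁻¹(0.99) = 0.946.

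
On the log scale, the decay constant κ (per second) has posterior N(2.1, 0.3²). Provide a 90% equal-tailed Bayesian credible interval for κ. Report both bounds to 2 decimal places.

[4.99, 13.38]

On the log scale the 90% interval is 2.1 ± 1.645 × 0.3 = [1.6065, 2.5935].
Exponentiate: [e^1.6065, e^2.5935] = [4.99, 13.38].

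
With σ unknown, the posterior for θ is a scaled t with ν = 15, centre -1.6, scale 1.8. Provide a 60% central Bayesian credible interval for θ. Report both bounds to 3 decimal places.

The t_15 distribution is symmetric; the 60% interval is -1.6 ± t·1.8 with t_{0.8,15} = 0.866.
Half-width: 0.866 × 1.8 = 1.559.
-1.6 − 1.559 = -3.159; -1.6 + 1.559 = -0.041.

[-3.159, -0.041]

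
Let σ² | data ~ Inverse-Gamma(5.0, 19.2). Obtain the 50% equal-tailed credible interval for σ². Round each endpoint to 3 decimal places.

Inverse-Gamma(5.0, 19.2) quantiles: F⁻¹(0.25) and F⁻¹(0.75).
Equivalently, 1/σ² ~ Gamma(5.0, rate = 19.2); invert its 0.75 and 0.25 quantiles.
Posterior mean ≈ 4.800, SD ≈ 2.771; a Normal approximation gives roughly [2.931, 6.669].
Exact: lower = 3.060; upper = 5.700.

[3.060, 5.700]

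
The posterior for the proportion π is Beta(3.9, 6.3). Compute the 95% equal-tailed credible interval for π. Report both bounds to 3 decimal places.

Posterior: Beta(3.9, 6.3).
Equal-tailed 95% interval: the 0.025 and 0.975 quantiles of Beta(3.9, 6.3).
Posterior mean ≈ 0.382, SD ≈ 0.145; a Normal approximation gives roughly [0.098, 0.667].
Exact: F⁻¹(0.025) = 0.127; F⁻¹(0.975) = 0.681.

[0.127, 0.681]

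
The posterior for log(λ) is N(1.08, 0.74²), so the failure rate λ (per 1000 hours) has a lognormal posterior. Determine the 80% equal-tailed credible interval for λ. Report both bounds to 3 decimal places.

[1.141, 7.602]

On the log scale the 80% interval is 1.08 ± 1.282 × 0.74 = [0.1317, 2.0283].
Exponentiate: [e^0.1317, e^2.0283] = [1.141, 7.602].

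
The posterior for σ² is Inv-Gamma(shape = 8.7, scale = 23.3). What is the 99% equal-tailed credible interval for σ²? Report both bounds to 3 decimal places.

[1.284, 7.868]

Inverse-Gamma(8.7, 23.3) quantiles: F⁻¹(0.005) and F⁻¹(0.995).
Equivalently, 1/σ² ~ Gamma(8.7, rate = 23.3); invert its 0.995 and 0.005 quantiles.
Posterior mean ≈ 3.026, SD ≈ 1.169; a Normal approximation gives roughly [0.015, 6.037].
Exact: lower = 1.284; upper = 7.868.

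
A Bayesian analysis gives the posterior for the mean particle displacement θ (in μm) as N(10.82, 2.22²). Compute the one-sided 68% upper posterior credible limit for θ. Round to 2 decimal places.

11.86

Need U with P(θ ≤ U) = 0.68: U = 10.82 + z_{0.32}·2.22.
z = 0.468; U = 10.82 + 0.468 × 2.22 = 11.86.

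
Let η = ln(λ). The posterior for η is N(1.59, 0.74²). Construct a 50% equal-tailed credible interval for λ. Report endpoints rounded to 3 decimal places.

On the log scale the 50% interval is 1.59 ± 0.674 × 0.74 = [1.0909, 2.0891].
Exponentiate: [e^1.0909, e^2.0891] = [2.977, 8.078].

[2.977, 8.078]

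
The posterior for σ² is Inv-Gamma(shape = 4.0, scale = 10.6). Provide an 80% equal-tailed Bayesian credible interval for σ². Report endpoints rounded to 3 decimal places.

[1.587, 6.075]

Inverse-Gamma(4.0, 10.6) quantiles: F⁻¹(0.1) and F⁻¹(0.9).
Equivalently, 1/σ² ~ Gamma(4.0, rate = 10.6); invert its 0.9 and 0.1 quantiles.
Posterior mean ≈ 3.533, SD ≈ 2.498; a Normal approximation gives roughly [0.331, 6.735].
Exact: lower = 1.587; upper = 6.075.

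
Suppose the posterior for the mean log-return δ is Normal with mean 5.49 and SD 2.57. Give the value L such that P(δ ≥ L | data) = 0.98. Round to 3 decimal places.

0.212

Need L with P(δ ≥ L) = 0.98: L = 5.49 − z_{0.02}·2.57.
z = 2.054; L = 5.49 − 2.054 × 2.57 = 0.212.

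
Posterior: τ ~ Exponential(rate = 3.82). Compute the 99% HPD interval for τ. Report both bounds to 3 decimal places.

[0.000, 1.206]

The exponential density is strictly decreasing on [0, ∞), so the HPD interval is anchored at 0: [0, q] with P(τ ≤ q) = 0.99.
q = −ln(1 − 0.99) / 3.82 = 4.6052 / 3.82 = 1.206.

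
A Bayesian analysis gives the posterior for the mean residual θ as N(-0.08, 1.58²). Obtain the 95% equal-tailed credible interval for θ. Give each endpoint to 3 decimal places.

The posterior is symmetric, so the 95% equal-tailed interval is θ = -0.08 ± z·1.58 with z = 1.960.
Half-width: 1.960 × 1.58 = 3.097.
-0.08 − 3.097 = -3.177; -0.08 + 3.097 = 3.017.

[-3.177, 3.017]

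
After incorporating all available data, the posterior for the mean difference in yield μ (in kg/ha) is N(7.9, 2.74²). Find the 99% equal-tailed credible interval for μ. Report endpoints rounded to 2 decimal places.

The posterior is symmetric, so the 99% equal-tailed interval is μ = 7.9 ± z·2.74 with z = 2.576.
Half-width: 2.576 × 2.74 = 7.06.
7.9 − 7.06 = 0.84; 7.9 + 7.06 = 14.96.

[0.84, 14.96]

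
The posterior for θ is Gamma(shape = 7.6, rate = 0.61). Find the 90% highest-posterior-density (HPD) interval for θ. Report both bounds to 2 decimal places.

[5.23, 19.42]

The posterior is unimodal and skewed, so the HPD interval has equal density at both endpoints and is the shortest 90% interval.
Solving f(5.23) = f(19.42) with F(19.42) − F(5.23) = 0.90 gives [5.23, 19.42].
For comparison, the equal-tailed interval is [6.07, 20.70]; the HPD is narrower and shifted toward the mode.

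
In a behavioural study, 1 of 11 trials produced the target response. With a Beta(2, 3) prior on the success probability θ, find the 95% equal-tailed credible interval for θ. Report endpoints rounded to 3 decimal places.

Posterior: Beta(2+1, 3+10) = Beta(3, 13).
Equal-tailed 95% interval: the 0.025 and 0.975 quantiles of Beta(3, 13).
Posterior mean ≈ 0.188, SD ≈ 0.095; a Normal approximation gives roughly [0.002, 0.373].
Exact: F⁻¹(0.025) = 0.043; F⁻¹(0.975) = 0.405.

[0.043, 0.405]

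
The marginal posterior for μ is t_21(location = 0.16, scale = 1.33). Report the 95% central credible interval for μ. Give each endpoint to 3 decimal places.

The t_21 distribution is symmetric; the 95% interval is 0.16 ± t·1.33 with t_{0.975,21} = 2.080.
Half-width: 2.080 × 1.33 = 2.766.
0.16 − 2.766 = -2.606; 0.16 + 2.766 = 2.926.

[-2.606, 2.926]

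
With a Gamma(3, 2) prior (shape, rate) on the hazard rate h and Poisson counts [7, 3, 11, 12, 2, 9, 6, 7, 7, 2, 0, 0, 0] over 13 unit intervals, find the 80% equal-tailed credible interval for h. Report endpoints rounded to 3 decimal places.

[3.906, 5.322]

Posterior: Gamma(3+66, 2+13) = Gamma(69, 15) (shape, rate).
Equal-tailed 80% interval: Gamma(69, 15) quantiles at 0.1 and 0.9.
Posterior mean ≈ 4.600, SD ≈ 0.554; a Normal approximation gives roughly [3.890, 5.310].
Exact: lower = 3.906; upper = 5.322.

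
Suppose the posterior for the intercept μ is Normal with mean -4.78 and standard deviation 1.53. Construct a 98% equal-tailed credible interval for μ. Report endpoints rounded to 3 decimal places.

The posterior is symmetric, so the 98% equal-tailed interval is μ = -4.78 ± z·1.53 with z = 2.326.
Half-width: 2.326 × 1.53 = 3.559.
-4.78 − 3.559 = -8.339; -4.78 + 3.559 = -1.221.

[-8.339, -1.221]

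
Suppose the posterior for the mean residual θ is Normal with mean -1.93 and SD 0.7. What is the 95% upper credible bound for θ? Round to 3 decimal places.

Need U with P(θ ≤ U) = 0.95: U = -1.93 + z_{0.05}·0.7.
z = 1.645; U = -1.93 + 1.645 × 0.7 = -0.779.

-0.779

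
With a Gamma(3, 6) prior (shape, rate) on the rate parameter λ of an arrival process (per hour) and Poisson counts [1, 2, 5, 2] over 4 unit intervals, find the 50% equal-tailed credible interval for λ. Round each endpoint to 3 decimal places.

[1.042, 1.522]

Posterior: Gamma(3+10, 6+4) = Gamma(13, 10) (shape, rate).
Equal-tailed 50% interval: Gamma(13, 10) quantiles at 0.25 and 0.75.
Posterior mean ≈ 1.300, SD ≈ 0.361; a Normal approximation gives roughly [1.057, 1.543].
Exact: lower = 1.042; upper = 1.522.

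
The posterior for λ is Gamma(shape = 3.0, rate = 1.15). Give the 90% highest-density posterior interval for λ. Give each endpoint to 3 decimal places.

[0.384, 4.764]

The posterior is unimodal and skewed, so the HPD interval has equal density at both endpoints and is the shortest 90% interval.
Solving f(0.384) = f(4.764) with F(4.764) − F(0.384) = 0.90 gives [0.384, 4.764].
For comparison, the equal-tailed interval is [0.711, 5.475]; the HPD is narrower and shifted toward the mode.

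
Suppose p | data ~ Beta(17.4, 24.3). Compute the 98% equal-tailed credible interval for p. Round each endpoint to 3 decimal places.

[0.250, 0.596]

Posterior: Beta(17.4, 24.3).
Equal-tailed 98% interval: the 0.01 and 0.99 quantiles of Beta(17.4, 24.3).
Posterior mean ≈ 0.417, SD ≈ 0.075; a Normal approximation gives roughly [0.242, 0.593].
Exact: F⁻¹(0.01) = 0.250; F⁻¹(0.99) = 0.596.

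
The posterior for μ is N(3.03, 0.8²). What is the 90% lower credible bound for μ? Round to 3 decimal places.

Need L with P(μ ≥ L) = 0.90: L = 3.03 − z_{0.1}·0.8.
z = 1.282; L = 3.03 − 1.282 × 0.8 = 2.005.

2.005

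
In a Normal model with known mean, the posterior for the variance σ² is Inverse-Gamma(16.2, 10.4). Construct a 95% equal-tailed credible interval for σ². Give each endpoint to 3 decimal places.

Inverse-Gamma(16.2, 10.4) quantiles: F⁻¹(0.025) and F⁻¹(0.975).
Equivalently, 1/σ² ~ Gamma(16.2, rate = 10.4); invert its 0.975 and 0.025 quantiles.
Posterior mean ≈ 0.684, SD ≈ 0.182; a Normal approximation gives roughly [0.328, 1.040].
Exact: lower = 0.416; upper = 1.119.

[0.416, 1.119]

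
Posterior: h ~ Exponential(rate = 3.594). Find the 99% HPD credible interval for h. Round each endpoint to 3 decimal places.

The exponential density is strictly decreasing on [0, ∞), so the HPD interval is anchored at 0: [0, q] with P(h ≤ q) = 0.99.
q = −ln(1 − 0.99) / 3.594 = 4.6052 / 3.594 = 1.281.

[0.000, 1.281]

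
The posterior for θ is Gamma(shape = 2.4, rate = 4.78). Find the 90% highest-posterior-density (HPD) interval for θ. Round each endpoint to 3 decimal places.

The posterior is unimodal and skewed, so the HPD interval has equal density at both endpoints and is the shortest 90% interval.
Solving f(0.042) = f(0.954) with F(0.954) − F(0.042) = 0.90 gives [0.042, 0.954].
For comparison, the equal-tailed interval is [0.110, 1.125]; the HPD is narrower and shifted toward the mode.

[0.042, 0.954]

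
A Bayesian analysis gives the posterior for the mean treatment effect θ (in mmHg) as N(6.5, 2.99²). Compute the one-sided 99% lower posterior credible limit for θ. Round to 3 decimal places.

Need L with P(θ ≥ L) = 0.99: L = 6.5 − z_{0.01}·2.99.
z = 2.326; L = 6.5 − 2.326 × 2.99 = -0.456.

-0.456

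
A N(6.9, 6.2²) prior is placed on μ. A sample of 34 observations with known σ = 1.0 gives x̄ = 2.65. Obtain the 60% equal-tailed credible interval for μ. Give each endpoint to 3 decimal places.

Posterior precision = 1/6.2² + 34/1.0² = 0.0260 + 34.0000 = 34.0260, so posterior SD = 0.1714.
Posterior mean = (6.9/6.2² + 34·2.65/1.0²) / 34.0260 = 2.6532.
Interval: 2.6532 ± 0.842 × 0.1714 → [2.509, 2.798].

[2.509, 2.798]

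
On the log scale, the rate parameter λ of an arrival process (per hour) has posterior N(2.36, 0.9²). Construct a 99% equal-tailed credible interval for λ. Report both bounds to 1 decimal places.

[1.0, 107.6]

On the log scale the 99% interval is 2.36 ± 2.576 × 0.9 = [0.0418, 4.6782].
Exponentiate: [e^0.0418, e^4.6782] = [1.0, 107.6].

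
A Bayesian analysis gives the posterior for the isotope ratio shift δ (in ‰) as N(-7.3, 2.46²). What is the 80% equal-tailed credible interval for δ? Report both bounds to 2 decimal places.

The posterior is symmetric, so the 80% equal-tailed interval is δ = -7.3 ± z·2.46 with z = 1.282.
Half-width: 1.282 × 2.46 = 3.15.
-7.3 − 3.15 = -10.45; -7.3 + 3.15 = -4.15.

[-10.45, -4.15]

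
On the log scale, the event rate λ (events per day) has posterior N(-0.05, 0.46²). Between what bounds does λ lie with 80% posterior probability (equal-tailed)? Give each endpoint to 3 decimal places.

[0.528, 1.715]

On the log scale the 80% interval is -0.05 ± 1.282 × 0.46 = [-0.6395, 0.5395].
Exponentiate: [e^-0.6395, e^0.5395] = [0.528, 1.715].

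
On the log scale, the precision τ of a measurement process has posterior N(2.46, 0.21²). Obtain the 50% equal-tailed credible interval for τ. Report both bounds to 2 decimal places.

On the log scale the 50% interval is 2.46 ± 0.674 × 0.21 = [2.3184, 2.6016].
Exponentiate: [e^2.3184, e^2.6016] = [10.16, 13.49].

[10.16, 13.49]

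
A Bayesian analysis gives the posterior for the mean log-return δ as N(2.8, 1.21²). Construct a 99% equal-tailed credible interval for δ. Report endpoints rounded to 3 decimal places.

The posterior is symmetric, so the 99% equal-tailed interval is δ = 2.8 ± z·1.21 with z = 2.576.
Half-width: 2.576 × 1.21 = 3.117.
2.8 − 3.117 = -0.317; 2.8 + 3.117 = 5.917.

[-0.317, 5.917]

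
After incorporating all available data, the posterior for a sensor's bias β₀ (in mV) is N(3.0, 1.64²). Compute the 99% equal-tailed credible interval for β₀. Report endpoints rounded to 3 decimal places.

[-1.224, 7.224]

The posterior is symmetric, so the 99% equal-tailed interval is β₀ = 3.0 ± z·1.64 with z = 2.576.
Half-width: 2.576 × 1.64 = 4.224.
3.0 − 4.224 = -1.224; 3.0 + 4.224 = 7.224.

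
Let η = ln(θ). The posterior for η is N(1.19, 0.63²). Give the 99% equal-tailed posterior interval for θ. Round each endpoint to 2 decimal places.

[0.65, 16.66]

On the log scale the 99% interval is 1.19 ± 2.576 × 0.63 = [-0.4328, 2.8128].
Exponentiate: [e^-0.4328, e^2.8128] = [0.65, 16.66].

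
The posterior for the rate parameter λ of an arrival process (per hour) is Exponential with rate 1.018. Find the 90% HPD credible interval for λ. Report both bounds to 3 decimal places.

The exponential density is strictly decreasing on [0, ∞), so the HPD interval is anchored at 0: [0, q] with P(λ ≤ q) = 0.90.
q = −ln(1 − 0.90) / 1.018 = 2.3026 / 1.018 = 2.262.

[0.000, 2.262]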